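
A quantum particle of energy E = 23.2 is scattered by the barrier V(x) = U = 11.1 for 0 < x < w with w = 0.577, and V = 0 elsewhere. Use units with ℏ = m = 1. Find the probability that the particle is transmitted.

E > U: inside the barrier k₂ = √(2m(E − U))/ℏ = 4.919, k₂w = 2.838.
Matching at both interfaces gives T⁻¹ = 1 + U² sin²(k₂w) / [4E(E − U)] = 1.010, hence T = 0.990.

T = 0.990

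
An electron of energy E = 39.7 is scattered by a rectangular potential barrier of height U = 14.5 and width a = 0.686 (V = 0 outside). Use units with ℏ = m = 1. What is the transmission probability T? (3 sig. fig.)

Above the barrier the interior wavenumber is k₂ = √(2m(E − U))/ℏ = 7.099, giving phase k₂a = 4.870.
Matching at both interfaces gives T⁻¹ = 1 + U² sin²(k₂a) / [4E(E − U)] = 1.051, hence T = 0.951.

T = 0.951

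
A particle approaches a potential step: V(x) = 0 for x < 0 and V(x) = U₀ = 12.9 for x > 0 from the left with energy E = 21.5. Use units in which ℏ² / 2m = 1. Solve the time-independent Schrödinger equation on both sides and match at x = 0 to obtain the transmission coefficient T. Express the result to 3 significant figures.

On each side the TISE gives plane waves with k = √(2m(E − V))/ℏ: k₁ = √(2·½·21.5) = 4.637, k₂ = √(2·½·8.6) = 2.933.
Continuity of ψ and ψ′ at the step yields the reflection amplitude r = (k₁ − k₂)/(k₁ + k₂) = 0.2251; thus R = |r|² = 0.05069, T = 0.9493.

T = 0.949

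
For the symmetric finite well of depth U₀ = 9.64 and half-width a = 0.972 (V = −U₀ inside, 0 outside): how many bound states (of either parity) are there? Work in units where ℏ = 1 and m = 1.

N = 3

Define the well-strength parameter z₀ = (a/ℏ)√(2mU₀) = 0.972 × √(2·1·9.64) = 4.268.
The even/odd transcendental equations gain one root per π/2 in z₀, giving N = 1 + ⌊2z₀/π⌋ = 1 + ⌊2.717⌋ = 3.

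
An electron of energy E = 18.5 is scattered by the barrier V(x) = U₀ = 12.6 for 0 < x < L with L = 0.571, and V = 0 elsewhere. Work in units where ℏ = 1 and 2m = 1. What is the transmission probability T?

Above the barrier the interior wavenumber is k₂ = √(2m(E − U₀))/ℏ = 2.429, giving phase k₂L = 1.387.
T = [1 + U₀² sin²(k₂L) / (4E(E − U₀))]⁻¹ = 1/1.351 = 0.740.

T = 0.740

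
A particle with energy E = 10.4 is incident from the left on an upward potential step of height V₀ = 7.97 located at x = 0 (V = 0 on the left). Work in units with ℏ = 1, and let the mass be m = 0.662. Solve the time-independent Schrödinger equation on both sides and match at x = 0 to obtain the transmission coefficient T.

The wavenumbers are k₁ = √(2mE)/ℏ = 3.711 on the left and k₂ = √(2m(E − V₀))/ℏ = 1.794 on the right.
Matching ψ and ψ′ at x = 0 gives r = (k₁ − k₂)/(k₁ + k₂), so R = r² = 0.1213 and T = 1 − R = 0.8787.

T = 0.879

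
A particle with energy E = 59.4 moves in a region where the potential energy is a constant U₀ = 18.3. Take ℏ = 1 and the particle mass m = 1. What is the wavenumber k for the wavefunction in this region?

k = 9.07

With E > U₀ the solution is oscillatory, ψ ∝ e^{±ikx} with k = √(2m(E − U₀))/ℏ.
k = √(2 × 1 × 41.1) = 9.066.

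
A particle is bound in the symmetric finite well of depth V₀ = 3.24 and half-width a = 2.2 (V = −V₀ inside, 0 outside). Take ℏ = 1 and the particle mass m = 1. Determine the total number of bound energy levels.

The dimensionless depth is z₀ = a√(2mV₀)/ℏ = 2.2 × √(6.480) = 5.600.
A new bound state (alternating even/odd) appears each time z₀ passes a multiple of π/2, so N = ⌊2z₀/π⌋ + 1 = ⌊3.565⌋ + 1 = 4.

N = 4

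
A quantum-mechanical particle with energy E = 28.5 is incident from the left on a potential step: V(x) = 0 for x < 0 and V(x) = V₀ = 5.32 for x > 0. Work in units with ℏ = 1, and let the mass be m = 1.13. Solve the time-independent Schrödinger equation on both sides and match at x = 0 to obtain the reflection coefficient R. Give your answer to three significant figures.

The wavenumbers are k₁ = √(2mE)/ℏ = 8.026 on the left and k₂ = √(2m(E − V₀))/ℏ = 7.238 on the right.
Matching ψ and ψ′ at x = 0 gives r = (k₁ − k₂)/(k₁ + k₂), so R = r² = 0.002663 and T = 1 − R = 0.9973.

R = 0.00266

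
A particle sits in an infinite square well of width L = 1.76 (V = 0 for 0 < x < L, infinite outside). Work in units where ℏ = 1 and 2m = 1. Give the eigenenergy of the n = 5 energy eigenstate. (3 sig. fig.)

E = 79.7

The infinite-well eigenfunctions ψ_n = √(2/L) sin(nπx/L) vanish at both walls, giving E_n = n²π²ℏ²/(2mL²).
E_5 = 5² × π² / (2 × 0.5 × 1.76²) = 79.66.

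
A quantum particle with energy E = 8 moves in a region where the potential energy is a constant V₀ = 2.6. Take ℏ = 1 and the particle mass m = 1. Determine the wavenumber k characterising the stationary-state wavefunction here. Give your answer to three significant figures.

With E > V₀ the solution is oscillatory, ψ ∝ e^{±ikx} with k = √(2m(E − V₀))/ℏ.
k = √(2 × 1 × 5.4) = 3.286.

k = 3.29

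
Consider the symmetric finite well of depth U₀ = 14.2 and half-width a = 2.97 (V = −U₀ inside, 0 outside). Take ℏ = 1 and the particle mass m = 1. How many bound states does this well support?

N = 11

The dimensionless depth is z₀ = a√(2mU₀)/ℏ = 2.97 × √(28.40) = 15.83.
The even/odd transcendental equations gain one root per π/2 in z₀, giving N = 1 + ⌊2z₀/π⌋ = 1 + ⌊10.08⌋ = 11.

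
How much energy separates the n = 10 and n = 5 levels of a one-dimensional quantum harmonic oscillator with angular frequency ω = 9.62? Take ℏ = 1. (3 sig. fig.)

E_n = ℏω(n + ½), so ΔE = (10 − 5) ℏω = 5 × 9.62 = 48.10.

ΔE = 48.1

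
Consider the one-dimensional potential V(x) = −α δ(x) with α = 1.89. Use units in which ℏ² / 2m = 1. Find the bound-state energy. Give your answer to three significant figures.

For x ≠ 0 the bound state is ψ ∝ e^{−κ|x|}; integrating the TISE across the delta gives the cusp condition 2κ = 2mα/ℏ², so κ = 0.9450.
Then E = −ℏ²κ²/(2m) = −mα²/(2ℏ²) = -0.8930.

E = -0.893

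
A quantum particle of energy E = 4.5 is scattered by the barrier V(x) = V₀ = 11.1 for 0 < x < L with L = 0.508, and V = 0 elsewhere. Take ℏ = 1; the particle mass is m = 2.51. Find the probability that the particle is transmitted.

Since E < V₀ the interior solution is evanescent with decay constant κ = √(2m(V₀ − E))/ℏ = 5.756.
κL = 2.924, sinh(κL) = 9.282.
Matching ψ, ψ′ at both faces gives T = [1 + V₀² sinh²(κL) / (4E(V₀ − E))]⁻¹ = 1/90.35 = 0.0111.

T = 0.0111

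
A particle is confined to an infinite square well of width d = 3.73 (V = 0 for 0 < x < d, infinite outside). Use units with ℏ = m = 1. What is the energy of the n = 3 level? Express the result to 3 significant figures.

The infinite-well eigenfunctions ψ_n = √(2/d) sin(nπx/d) vanish at both walls, giving E_n = n²π²ℏ²/(2md²).
E_3 = 3² × π² / (2 × 1 × 3.73²) = 3.192.

E = 3.19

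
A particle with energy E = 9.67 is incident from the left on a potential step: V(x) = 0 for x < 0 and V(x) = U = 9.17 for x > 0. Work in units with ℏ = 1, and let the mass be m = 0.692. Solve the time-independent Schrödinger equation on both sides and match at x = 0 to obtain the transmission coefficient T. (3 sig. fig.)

T = 0.604

The wavenumbers are k₁ = √(2mE)/ℏ = 3.658 on the left and k₂ = √(2m(E − U))/ℏ = 0.8319 on the right.
Matching ψ and ψ′ at x = 0 gives r = (k₁ − k₂)/(k₁ + k₂), so R = r² = 0.3962 and T = 1 − R = 0.6038.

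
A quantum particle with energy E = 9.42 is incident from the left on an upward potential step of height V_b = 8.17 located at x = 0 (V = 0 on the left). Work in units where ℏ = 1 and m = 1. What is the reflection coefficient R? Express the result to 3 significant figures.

The wavenumbers are k₁ = √(2mE)/ℏ = 4.341 on the left and k₂ = √(2m(E − V_b))/ℏ = 1.581 on the right.
Matching ψ and ψ′ at x = 0 gives r = (k₁ − k₂)/(k₁ + k₂), so R = r² = 0.2171 and T = 1 − R = 0.7829.

R = 0.217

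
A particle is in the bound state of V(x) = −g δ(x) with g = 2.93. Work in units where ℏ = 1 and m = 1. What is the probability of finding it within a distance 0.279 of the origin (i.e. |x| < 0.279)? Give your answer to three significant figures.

The normalised bound state is ψ = √κ e^{−κ|x|} with κ = mg/ℏ² = 2.930.
P(|x| < d) = ∫_{−d}^{d} κ e^{−2κ|x|} dx = 1 − e^{−2κd} = 1 − e^{−1.635} = 0.8050.

P = 0.805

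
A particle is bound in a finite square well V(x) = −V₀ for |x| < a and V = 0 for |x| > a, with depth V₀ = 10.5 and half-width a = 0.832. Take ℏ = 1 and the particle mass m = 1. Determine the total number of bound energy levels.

N = 3

The dimensionless depth is z₀ = a√(2mV₀)/ℏ = 0.832 × √(21.00) = 3.813.
A new bound state (alternating even/odd) appears each time z₀ passes a multiple of π/2, so N = ⌊2z₀/π⌋ + 1 = ⌊2.427⌋ + 1 = 3.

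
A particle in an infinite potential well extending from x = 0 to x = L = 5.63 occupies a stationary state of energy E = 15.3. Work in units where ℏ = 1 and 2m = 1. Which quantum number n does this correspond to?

n = 7

For an infinite well E_n = n²π²ℏ²/(2mL²), so n = (L/πℏ)√(2mE).
n = (5.63/π) × √(2 × 0.5 × 15.3) = 7.010 → n = 7.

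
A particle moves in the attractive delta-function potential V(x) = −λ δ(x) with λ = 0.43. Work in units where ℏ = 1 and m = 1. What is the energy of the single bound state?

For x ≠ 0 the bound state is ψ ∝ e^{−κ|x|}; integrating the TISE across the delta gives the cusp condition 2κ = 2mλ/ℏ², so κ = 0.4300.
Then E = −ℏ²κ²/(2m) = −mλ²/(2ℏ²) = -0.09245.

E = -0.0925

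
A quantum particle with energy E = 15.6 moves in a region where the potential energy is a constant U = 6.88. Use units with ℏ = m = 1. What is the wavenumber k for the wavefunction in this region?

With E > U the solution is oscillatory, ψ ∝ e^{±ikx} with k = √(2m(E − U))/ℏ.
k = √(2 × 1 × 8.72) = 4.176.

k = 4.18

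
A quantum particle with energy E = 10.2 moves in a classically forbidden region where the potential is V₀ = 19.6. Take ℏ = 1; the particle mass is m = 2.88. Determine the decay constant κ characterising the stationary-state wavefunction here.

κ = 7.36

Since E < V₀ the TISE in this region is ψ'' = κ²ψ with κ = √(2m(V₀ − E))/ℏ.
κ = √(2 × 2.88 × 9.4) = 7.358.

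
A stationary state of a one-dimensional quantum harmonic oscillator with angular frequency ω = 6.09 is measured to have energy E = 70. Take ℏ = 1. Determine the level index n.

E_n = ℏω(n + ½) ⇒ n = E/(ℏω) − ½ = 70/6.09 − 0.5 = 10.994 → n = 11.

n = 11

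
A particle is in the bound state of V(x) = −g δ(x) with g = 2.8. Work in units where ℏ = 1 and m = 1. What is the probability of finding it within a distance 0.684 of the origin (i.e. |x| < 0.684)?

The normalised bound state is ψ = √κ e^{−κ|x|} with κ = mg/ℏ² = 2.800.
P(|x| < d) = ∫_{−d}^{d} κ e^{−2κ|x|} dx = 1 − e^{−2κd} = 1 − e^{−3.830} = 0.9783.

P = 0.978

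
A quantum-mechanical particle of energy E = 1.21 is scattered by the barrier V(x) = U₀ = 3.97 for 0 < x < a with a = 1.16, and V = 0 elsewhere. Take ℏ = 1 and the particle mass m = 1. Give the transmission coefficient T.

E < U₀: inside the barrier ψ ∝ e^{±κx} with κ = √(2m(U₀ − E))/ℏ = 2.349.
κa = 2.725, sinh(κa) = 7.598.
Matching ψ, ψ′ at both faces gives T = [1 + U₀² sinh²(κa) / (4E(U₀ − E))]⁻¹ = 1/69.12 = 0.0145.

T = 0.0145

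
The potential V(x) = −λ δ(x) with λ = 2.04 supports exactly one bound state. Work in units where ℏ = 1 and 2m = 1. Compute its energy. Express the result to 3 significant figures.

For x ≠ 0 the bound state is ψ ∝ e^{−κ|x|}; integrating the TISE across the delta gives the cusp condition 2κ = 2mλ/ℏ², so κ = 1.020.
Then E = −ℏ²κ²/(2m) = −mλ²/(2ℏ²) = -1.040.

E = -1.04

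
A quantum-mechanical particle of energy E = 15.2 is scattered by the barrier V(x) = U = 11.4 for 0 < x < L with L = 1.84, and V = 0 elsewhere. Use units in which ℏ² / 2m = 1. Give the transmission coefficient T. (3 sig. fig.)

E > U: inside the barrier k₂ = √(2m(E − U))/ℏ = 1.949, k₂L = 3.587.
Matching at both interfaces gives T⁻¹ = 1 + U² sin²(k₂L) / [4E(E − U)] = 1.104, hence T = 0.906.

T = 0.906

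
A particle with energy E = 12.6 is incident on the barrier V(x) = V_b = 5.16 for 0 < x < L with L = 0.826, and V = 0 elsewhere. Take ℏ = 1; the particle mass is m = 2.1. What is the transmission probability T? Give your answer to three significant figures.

T = 0.934

E > V_b: inside the barrier k₂ = √(2m(E − V_b))/ℏ = 5.590, k₂L = 4.617.
T = [1 + V_b² sin²(k₂L) / (4E(E − V_b))]⁻¹ = 1/1.070 = 0.934.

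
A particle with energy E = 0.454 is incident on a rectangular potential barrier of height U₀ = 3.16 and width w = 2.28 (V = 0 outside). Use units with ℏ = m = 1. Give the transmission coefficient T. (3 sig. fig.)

T = 0.0000486

Since E < U₀ the interior solution is evanescent with decay constant κ = √(2m(U₀ − E))/ℏ = 2.326.
κw = 5.304, sinh(κw) = 100.6.
Matching ψ, ψ′ at both faces gives T = [1 + U₀² sinh²(κw) / (4E(U₀ − E))]⁻¹ = 1/20560 = 0.0000486.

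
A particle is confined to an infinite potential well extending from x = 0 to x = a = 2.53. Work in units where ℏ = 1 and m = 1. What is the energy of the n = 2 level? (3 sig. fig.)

The infinite-well eigenfunctions ψ_n = √(2/a) sin(nπx/a) vanish at both walls, giving E_n = n²π²ℏ²/(2ma²).
E_2 = 2² × π² / (2 × 1 × 2.53²) = 3.084.

E = 3.08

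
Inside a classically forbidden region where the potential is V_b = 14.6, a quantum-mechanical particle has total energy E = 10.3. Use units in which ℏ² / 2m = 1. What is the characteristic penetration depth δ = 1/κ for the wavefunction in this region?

Since E < V_b the TISE in this region is ψ'' = κ²ψ with κ = √(2m(V_b − E))/ℏ.
κ = √(2 × 0.5 × 4.3) = 2.074. The penetration depth is δ = 1/κ = 0.482.

δ = 0.482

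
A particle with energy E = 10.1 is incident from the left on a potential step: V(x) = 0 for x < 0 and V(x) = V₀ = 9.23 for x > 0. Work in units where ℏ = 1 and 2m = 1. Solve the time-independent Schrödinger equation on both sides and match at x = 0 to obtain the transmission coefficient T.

T = 0.702

The wavenumbers are k₁ = √(2mE)/ℏ = 3.178 on the left and k₂ = √(2m(E − V₀))/ℏ = 0.9327 on the right.
Continuity of ψ and ψ′ at the step yields the reflection amplitude r = (k₁ − k₂)/(k₁ + k₂) = 0.5462; thus R = |r|² = 0.2983, T = 0.7017.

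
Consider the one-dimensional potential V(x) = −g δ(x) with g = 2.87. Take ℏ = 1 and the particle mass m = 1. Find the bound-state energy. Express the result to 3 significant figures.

E = -4.12

For x ≠ 0 the bound state is ψ ∝ e^{−κ|x|}; integrating the TISE across the delta gives the cusp condition 2κ = 2mg/ℏ², so κ = 2.870.
Then E = −ℏ²κ²/(2m) = −mg²/(2ℏ²) = -4.118.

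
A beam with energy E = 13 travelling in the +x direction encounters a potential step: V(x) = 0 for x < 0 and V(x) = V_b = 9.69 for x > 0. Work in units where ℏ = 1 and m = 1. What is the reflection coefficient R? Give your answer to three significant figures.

R = 0.108

On each side the TISE gives plane waves with k = √(2m(E − V))/ℏ: k₁ = √(2·1·13) = 5.099, k₂ = √(2·1·3.31) = 2.573.
Matching ψ and ψ′ at x = 0 gives r = (k₁ − k₂)/(k₁ + k₂), so R = r² = 0.1084 and T = 1 − R = 0.8916.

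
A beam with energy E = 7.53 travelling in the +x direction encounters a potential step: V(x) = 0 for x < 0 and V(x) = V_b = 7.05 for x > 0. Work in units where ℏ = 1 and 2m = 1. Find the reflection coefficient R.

R = 0.356

The wavenumbers are k₁ = √(2mE)/ℏ = 2.744 on the left and k₂ = √(2m(E − V_b))/ℏ = 0.6928 on the right.
Continuity of ψ and ψ′ at the step yields the reflection amplitude r = (k₁ − k₂)/(k₁ + k₂) = 0.5968; thus R = |r|² = 0.3562, T = 0.6438.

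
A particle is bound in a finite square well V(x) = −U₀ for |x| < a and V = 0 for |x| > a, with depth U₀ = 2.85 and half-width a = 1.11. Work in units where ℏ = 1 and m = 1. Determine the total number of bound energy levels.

N = 2

Define the well-strength parameter z₀ = (a/ℏ)√(2mU₀) = 1.11 × √(2·1·2.85) = 2.650.
The even/odd transcendental equations gain one root per π/2 in z₀, giving N = 1 + ⌊2z₀/π⌋ = 1 + ⌊1.687⌋ = 2.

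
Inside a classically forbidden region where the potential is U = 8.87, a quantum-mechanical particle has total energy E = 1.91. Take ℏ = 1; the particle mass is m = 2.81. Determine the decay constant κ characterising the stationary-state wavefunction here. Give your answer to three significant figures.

κ = 6.25

Since E < U the TISE in this region is ψ'' = κ²ψ with κ = √(2m(U − E))/ℏ.
κ = √(2 × 2.81 × 6.96) = 6.254.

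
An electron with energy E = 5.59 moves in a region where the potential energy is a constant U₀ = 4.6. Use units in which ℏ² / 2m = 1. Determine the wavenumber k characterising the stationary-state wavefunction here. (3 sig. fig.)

With E > U₀ the solution is oscillatory, ψ ∝ e^{±ikx} with k = √(2m(E − U₀))/ℏ.
k = √(2 × 0.5 × 0.99) = 0.9950.

k = 0.995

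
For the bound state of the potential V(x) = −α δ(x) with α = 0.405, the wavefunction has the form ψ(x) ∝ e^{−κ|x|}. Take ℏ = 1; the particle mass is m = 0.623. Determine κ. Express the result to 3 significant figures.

Integrating the TISE across x = 0 gives the cusp condition ψ'(0⁺) − ψ'(0⁻) = −(2mα/ℏ²)ψ(0).
With ψ ∝ e^{−κ|x|} this yields −2κ = −2mα/ℏ², so κ = mα/ℏ² = 0.2523.

κ = 0.252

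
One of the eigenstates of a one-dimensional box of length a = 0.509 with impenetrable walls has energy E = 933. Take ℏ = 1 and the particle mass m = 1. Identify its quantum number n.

From E_n = n²π²ℏ²/(2ma²) invert to n = √(2ma²E)/(πℏ).
n = (0.509/π) × √(2 × 1 × 933) = 6.999 → n = 7.

n = 7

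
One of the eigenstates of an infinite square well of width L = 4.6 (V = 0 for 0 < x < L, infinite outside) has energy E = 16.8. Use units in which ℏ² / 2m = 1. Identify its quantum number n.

From E_n = n²π²ℏ²/(2mL²) invert to n = √(2mL²E)/(πℏ).
n = (4.6/π) × √(2 × 0.5 × 16.8) = 6.002 → n = 6.

n = 6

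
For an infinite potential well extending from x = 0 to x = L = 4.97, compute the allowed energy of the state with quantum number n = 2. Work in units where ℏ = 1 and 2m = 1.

E = 1.60

Requiring ψ(0) = ψ(L) = 0 quantises k = nπ/L, hence E_n = ℏ²k²/2m = n²π²ℏ²/(2mL²).
E_2 = 2² × π² / (2 × 0.5 × 4.97²) = 1.598.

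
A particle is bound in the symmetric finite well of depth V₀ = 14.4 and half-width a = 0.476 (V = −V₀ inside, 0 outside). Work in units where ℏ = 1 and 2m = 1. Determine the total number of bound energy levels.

N = 2

The dimensionless depth is z₀ = a√(2mV₀)/ℏ = 0.476 × √(14.40) = 1.806.
A new bound state (alternating even/odd) appears each time z₀ passes a multiple of π/2, so N = ⌊2z₀/π⌋ + 1 = ⌊1.150⌋ + 1 = 2.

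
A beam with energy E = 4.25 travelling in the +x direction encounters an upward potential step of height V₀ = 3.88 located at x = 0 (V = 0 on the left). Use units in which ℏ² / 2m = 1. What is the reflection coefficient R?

R = 0.296

The wavenumbers are k₁ = √(2mE)/ℏ = 2.062 on the left and k₂ = √(2m(E − V₀))/ℏ = 0.6083 on the right.
Continuity of ψ and ψ′ at the step yields the reflection amplitude r = (k₁ − k₂)/(k₁ + k₂) = 0.5443; thus R = |r|² = 0.2963, T = 0.7037.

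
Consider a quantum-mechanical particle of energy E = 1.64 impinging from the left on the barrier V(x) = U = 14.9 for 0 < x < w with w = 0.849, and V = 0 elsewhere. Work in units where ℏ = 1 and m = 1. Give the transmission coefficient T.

E < U: inside the barrier ψ ∝ e^{±κx} with κ = √(2m(U − E))/ℏ = 5.150.
κw = 4.372, sinh(κw) = 39.60.
Matching ψ, ψ′ at both faces gives T = [1 + U² sinh²(κw) / (4E(U − E))]⁻¹ = 1/4003 = 0.000250.

T = 0.000250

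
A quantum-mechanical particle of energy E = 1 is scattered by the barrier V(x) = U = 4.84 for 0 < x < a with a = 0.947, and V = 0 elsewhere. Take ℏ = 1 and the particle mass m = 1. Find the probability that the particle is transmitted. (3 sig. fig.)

T = 0.0137

E < U: inside the barrier ψ ∝ e^{±κx} with κ = √(2m(U − E))/ℏ = 2.771.
κa = 2.624, sinh(κa) = 6.862.
The exact tunnelling result is T⁻¹ = 1 + U² sinh²(κa) / [4E(U − E)] = 72.81, so T = 0.0137.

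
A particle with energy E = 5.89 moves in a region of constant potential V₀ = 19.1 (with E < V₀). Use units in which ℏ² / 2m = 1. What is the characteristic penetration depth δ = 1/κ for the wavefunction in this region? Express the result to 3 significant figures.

Since E < V₀ the TISE in this region is ψ'' = κ²ψ with κ = √(2m(V₀ − E))/ℏ.
κ = √(2 × 0.5 × 13.21) = 3.635. The penetration depth is δ = 1/κ = 0.275.

δ = 0.275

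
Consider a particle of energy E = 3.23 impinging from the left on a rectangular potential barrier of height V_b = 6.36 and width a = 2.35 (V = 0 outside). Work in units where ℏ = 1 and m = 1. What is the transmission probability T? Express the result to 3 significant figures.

T = 0.0000313

E < V_b: inside the barrier ψ ∝ e^{±κx} with κ = √(2m(V_b − E))/ℏ = 2.502.
κa = 5.880, sinh(κa) = 178.8.
The exact tunnelling result is T⁻¹ = 1 + V_b² sinh²(κa) / [4E(V_b − E)] = 32000, so T = 0.0000313.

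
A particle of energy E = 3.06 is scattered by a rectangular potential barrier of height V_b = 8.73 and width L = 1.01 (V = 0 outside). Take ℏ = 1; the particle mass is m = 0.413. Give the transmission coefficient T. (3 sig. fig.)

E < V_b: inside the barrier ψ ∝ e^{±κx} with κ = √(2m(V_b − E))/ℏ = 2.164.
κL = 2.186, sinh(κL) = 4.393.
Matching ψ, ψ′ at both faces gives T = [1 + V_b² sinh²(κL) / (4E(V_b − E))]⁻¹ = 1/22.19 = 0.0451.

T = 0.0451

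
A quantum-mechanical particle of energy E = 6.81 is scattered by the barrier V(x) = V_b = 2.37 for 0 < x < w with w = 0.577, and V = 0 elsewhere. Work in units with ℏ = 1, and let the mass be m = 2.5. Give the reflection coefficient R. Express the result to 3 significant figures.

R = 0.00776

E > V_b: inside the barrier k₂ = √(2m(E − V_b))/ℏ = 4.712, k₂w = 2.719.
Matching at both interfaces gives T⁻¹ = 1 + V_b² sin²(k₂w) / [4E(E − V_b)] = 1.008, hence T = 0.992.
R = 1 − T = 0.00776.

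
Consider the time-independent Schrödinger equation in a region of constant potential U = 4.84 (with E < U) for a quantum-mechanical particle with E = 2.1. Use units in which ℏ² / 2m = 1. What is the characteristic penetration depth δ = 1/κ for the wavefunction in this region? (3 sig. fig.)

δ = 0.604

Since E < U the TISE in this region is ψ'' = κ²ψ with κ = √(2m(U − E))/ℏ.
κ = √(2 × 0.5 × 2.74) = 1.655. The penetration depth is δ = 1/κ = 0.604.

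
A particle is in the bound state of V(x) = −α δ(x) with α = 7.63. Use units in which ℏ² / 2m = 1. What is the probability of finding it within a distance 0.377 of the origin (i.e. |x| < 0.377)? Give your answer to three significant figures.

P = 0.944

The normalised bound state is ψ = √κ e^{−κ|x|} with κ = mα/ℏ² = 3.815.
P(|x| < d) = ∫_{−d}^{d} κ e^{−2κ|x|} dx = 1 − e^{−2κd} = 1 − e^{−2.877} = 0.9437.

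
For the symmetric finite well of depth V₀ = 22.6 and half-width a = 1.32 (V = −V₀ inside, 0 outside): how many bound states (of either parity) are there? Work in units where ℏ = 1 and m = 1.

The dimensionless depth is z₀ = a√(2mV₀)/ℏ = 1.32 × √(45.20) = 8.874.
A new bound state (alternating even/odd) appears each time z₀ passes a multiple of π/2, so N = ⌊2z₀/π⌋ + 1 = ⌊5.650⌋ + 1 = 6.

N = 6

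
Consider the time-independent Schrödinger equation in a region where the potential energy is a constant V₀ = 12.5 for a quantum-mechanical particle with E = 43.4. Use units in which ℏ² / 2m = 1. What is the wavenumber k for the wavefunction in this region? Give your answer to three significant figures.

k = 5.56

With E > V₀ the solution is oscillatory, ψ ∝ e^{±ikx} with k = √(2m(E − V₀))/ℏ.
k = √(2 × 0.5 × 30.9) = 5.559.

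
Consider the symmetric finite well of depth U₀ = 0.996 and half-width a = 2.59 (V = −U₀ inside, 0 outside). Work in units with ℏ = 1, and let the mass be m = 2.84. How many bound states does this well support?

The dimensionless depth is z₀ = a√(2mU₀)/ℏ = 2.59 × √(5.657) = 6.160.
The even/odd transcendental equations gain one root per π/2 in z₀, giving N = 1 + ⌊2z₀/π⌋ = 1 + ⌊3.922⌋ = 4.

N = 4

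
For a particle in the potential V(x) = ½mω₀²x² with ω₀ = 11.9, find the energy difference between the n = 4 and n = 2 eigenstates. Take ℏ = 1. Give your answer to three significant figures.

ΔE = 23.8

E_n = ℏω₀(n + ½), so ΔE = (4 − 2) ℏω₀ = 2 × 11.9 = 23.80.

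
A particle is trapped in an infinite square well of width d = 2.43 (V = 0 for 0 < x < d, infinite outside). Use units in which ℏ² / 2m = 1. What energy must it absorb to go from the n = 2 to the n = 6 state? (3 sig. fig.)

ΔE = 53.5

E_n = n²π²ℏ²/(2md²), so ΔE = (6² − 2²) π²ℏ²/(2md²).
ΔE = 32 × π² / (2 × 0.5 × 2.43²) = 53.49.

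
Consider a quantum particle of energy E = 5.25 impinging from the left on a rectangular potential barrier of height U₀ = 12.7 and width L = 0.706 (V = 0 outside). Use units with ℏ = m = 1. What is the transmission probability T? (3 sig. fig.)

Since E < U₀ the interior solution is evanescent with decay constant κ = √(2m(U₀ − E))/ℏ = 3.860.
κL = 2.725, sinh(κL) = 7.597.
The exact tunnelling result is T⁻¹ = 1 + U₀² sinh²(κL) / [4E(U₀ − E)] = 60.50, so T = 0.0165.

T = 0.0165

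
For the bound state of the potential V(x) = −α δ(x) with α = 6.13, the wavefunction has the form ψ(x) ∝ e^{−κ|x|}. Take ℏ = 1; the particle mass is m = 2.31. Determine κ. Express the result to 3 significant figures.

κ = 14.2

Integrate −(ℏ²/2m)ψ'' − αδ(x)ψ = Eψ from −ε to +ε: the ψ'' term gives ψ'(0⁺) − ψ'(0⁻) and the δ term gives −(2mα/ℏ²)ψ(0).
With ψ ∝ e^{−κ|x|} this yields −2κ = −2mα/ℏ², so κ = mα/ℏ² = 14.16.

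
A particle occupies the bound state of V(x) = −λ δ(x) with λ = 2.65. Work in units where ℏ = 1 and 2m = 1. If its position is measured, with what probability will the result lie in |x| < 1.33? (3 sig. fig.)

P = 0.971

The normalised bound state is ψ = √κ e^{−κ|x|} with κ = mλ/ℏ² = 1.325.
P(|x| < d) = ∫_{−d}^{d} κ e^{−2κ|x|} dx = 1 − e^{−2κd} = 1 − e^{−3.525} = 0.9705.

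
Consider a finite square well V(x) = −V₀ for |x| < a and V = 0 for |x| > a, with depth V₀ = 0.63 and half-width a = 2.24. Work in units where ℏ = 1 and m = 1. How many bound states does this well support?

Define the well-strength parameter z₀ = (a/ℏ)√(2mV₀) = 2.24 × √(2·1·0.63) = 2.514.
The even/odd transcendental equations gain one root per π/2 in z₀, giving N = 1 + ⌊2z₀/π⌋ = 1 + ⌊1.601⌋ = 2.

N = 2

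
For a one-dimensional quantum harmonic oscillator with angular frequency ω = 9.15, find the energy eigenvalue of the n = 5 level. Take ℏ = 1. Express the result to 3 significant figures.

E = 50.3

The oscillator eigenvalues are E_n = ℏω(n + ½), so E_5 = 9.15 × 5.5 = 50.33.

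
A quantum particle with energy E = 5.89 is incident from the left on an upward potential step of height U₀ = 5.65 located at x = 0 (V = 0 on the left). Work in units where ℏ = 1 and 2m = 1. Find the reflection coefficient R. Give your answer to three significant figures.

On each side the TISE gives plane waves with k = √(2m(E − V))/ℏ: k₁ = √(2·½·5.89) = 2.427, k₂ = √(2·½·0.24) = 0.4899.
Continuity of ψ and ψ′ at the step yields the reflection amplitude r = (k₁ − k₂)/(k₁ + k₂) = 0.6641; thus R = |r|² = 0.4410, T = 0.5590.

R = 0.441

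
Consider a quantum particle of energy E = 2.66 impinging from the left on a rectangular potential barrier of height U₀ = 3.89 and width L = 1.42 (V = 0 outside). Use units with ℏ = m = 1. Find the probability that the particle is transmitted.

T = 0.0395

E < U₀: inside the barrier ψ ∝ e^{±κx} with κ = √(2m(U₀ − E))/ℏ = 1.568.
κL = 2.227, sinh(κL) = 4.583.
Matching ψ, ψ′ at both faces gives T = [1 + U₀² sinh²(κL) / (4E(U₀ − E))]⁻¹ = 1/25.29 = 0.0395.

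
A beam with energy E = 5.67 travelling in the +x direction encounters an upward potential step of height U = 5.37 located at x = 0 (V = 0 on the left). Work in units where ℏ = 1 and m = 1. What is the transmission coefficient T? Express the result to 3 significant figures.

T = 0.608

On each side the TISE gives plane waves with k = √(2m(E − V))/ℏ: k₁ = √(2·1·5.67) = 3.367, k₂ = √(2·1·0.3) = 0.7746.
Continuity of ψ and ψ′ at the step yields the reflection amplitude r = (k₁ − k₂)/(k₁ + k₂) = 0.6260; thus R = |r|² = 0.3919, T = 0.6081.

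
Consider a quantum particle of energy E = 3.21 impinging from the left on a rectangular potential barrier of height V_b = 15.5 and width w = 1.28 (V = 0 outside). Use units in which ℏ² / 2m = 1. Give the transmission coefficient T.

T = 0.000333

Since E < V_b the interior solution is evanescent with decay constant κ = √(2m(V_b − E))/ℏ = 3.506.
κw = 4.487, sinh(κw) = 44.44.
The exact tunnelling result is T⁻¹ = 1 + V_b² sinh²(κw) / [4E(V_b − E)] = 3007, so T = 0.000333.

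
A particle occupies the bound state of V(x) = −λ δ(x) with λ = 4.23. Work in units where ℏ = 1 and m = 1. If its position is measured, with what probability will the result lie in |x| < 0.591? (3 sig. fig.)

The normalised bound state is ψ = √κ e^{−κ|x|} with κ = mλ/ℏ² = 4.230.
P(|x| < d) = ∫_{−d}^{d} κ e^{−2κ|x|} dx = 1 − e^{−2κd} = 1 − e^{−5.000} = 0.9933.

P = 0.993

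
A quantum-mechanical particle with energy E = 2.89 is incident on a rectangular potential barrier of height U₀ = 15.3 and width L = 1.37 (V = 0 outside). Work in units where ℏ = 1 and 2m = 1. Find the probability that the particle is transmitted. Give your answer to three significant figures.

T = 0.000158

Since E < U₀ the interior solution is evanescent with decay constant κ = √(2m(U₀ − E))/ℏ = 3.523.
κL = 4.826, sinh(κL) = 62.36.
The exact tunnelling result is T⁻¹ = 1 + U₀² sinh²(κL) / [4E(U₀ − E)] = 6347, so T = 0.000158.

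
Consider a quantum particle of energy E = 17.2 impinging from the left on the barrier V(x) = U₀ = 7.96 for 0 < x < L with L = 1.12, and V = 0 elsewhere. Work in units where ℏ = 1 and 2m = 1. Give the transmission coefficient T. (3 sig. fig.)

T = 0.993

E > U₀: inside the barrier k₂ = √(2m(E − U₀))/ℏ = 3.040, k₂L = 3.405.
Matching at both interfaces gives T⁻¹ = 1 + U₀² sin²(k₂L) / [4E(E − U₀)] = 1.007, hence T = 0.993.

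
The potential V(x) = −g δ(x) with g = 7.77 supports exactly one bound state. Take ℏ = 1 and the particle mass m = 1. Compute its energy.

For x ≠ 0 the bound state is ψ ∝ e^{−κ|x|}; integrating the TISE across the delta gives the cusp condition 2κ = 2mg/ℏ², so κ = 7.770.
Then E = −ℏ²κ²/(2m) = −mg²/(2ℏ²) = -30.19.

E = -30.2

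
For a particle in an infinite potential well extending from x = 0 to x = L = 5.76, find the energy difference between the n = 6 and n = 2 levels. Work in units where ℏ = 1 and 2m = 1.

E_n = n²π²ℏ²/(2mL²), so ΔE = (6² − 2²) π²ℏ²/(2mL²).
ΔE = 32 × π² / (2 × 0.5 × 5.76²) = 9.519.

ΔE = 9.52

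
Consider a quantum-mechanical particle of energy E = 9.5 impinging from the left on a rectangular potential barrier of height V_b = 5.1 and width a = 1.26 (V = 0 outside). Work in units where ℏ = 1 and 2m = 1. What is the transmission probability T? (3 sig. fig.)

Above the barrier the interior wavenumber is k₂ = √(2m(E − V_b))/ℏ = 2.098, giving phase k₂a = 2.643.
T = [1 + V_b² sin²(k₂a) / (4E(E − V_b))]⁻¹ = 1/1.036 = 0.966.

T = 0.966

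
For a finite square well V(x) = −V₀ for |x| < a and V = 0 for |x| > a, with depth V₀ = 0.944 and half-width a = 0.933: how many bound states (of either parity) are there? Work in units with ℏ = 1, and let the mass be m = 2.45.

Define the well-strength parameter z₀ = (a/ℏ)√(2mV₀) = 0.933 × √(2·2.45·0.944) = 2.007.
The even/odd transcendental equations gain one root per π/2 in z₀, giving N = 1 + ⌊2z₀/π⌋ = 1 + ⌊1.277⌋ = 2.

N = 2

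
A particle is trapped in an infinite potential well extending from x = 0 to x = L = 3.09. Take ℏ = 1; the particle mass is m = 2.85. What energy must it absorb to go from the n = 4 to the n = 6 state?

E_n = n²π²ℏ²/(2mL²), so ΔE = (6² − 4²) π²ℏ²/(2mL²).
ΔE = 20 × π² / (2 × 2.85 × 3.09²) = 3.627.

ΔE = 3.63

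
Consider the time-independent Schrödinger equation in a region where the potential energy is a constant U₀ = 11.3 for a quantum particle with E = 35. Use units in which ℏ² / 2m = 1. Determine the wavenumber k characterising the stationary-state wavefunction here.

k = 4.87

With E > U₀ the solution is oscillatory, ψ ∝ e^{±ikx} with k = √(2m(E − U₀))/ℏ.
k = √(2 × 0.5 × 23.7) = 4.868.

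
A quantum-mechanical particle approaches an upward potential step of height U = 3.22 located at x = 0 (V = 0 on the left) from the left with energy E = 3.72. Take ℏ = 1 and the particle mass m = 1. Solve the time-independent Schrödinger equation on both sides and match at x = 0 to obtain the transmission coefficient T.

T = 0.785

The wavenumbers are k₁ = √(2mE)/ℏ = 2.728 on the left and k₂ = √(2m(E − U))/ℏ = 1.000 on the right.
Continuity of ψ and ψ′ at the step yields the reflection amplitude r = (k₁ − k₂)/(k₁ + k₂) = 0.4635; thus R = |r|² = 0.2148, T = 0.7852.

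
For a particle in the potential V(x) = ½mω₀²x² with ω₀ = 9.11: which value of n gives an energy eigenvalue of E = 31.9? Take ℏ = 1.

E_n = ℏω₀(n + ½) ⇒ n = E/(ℏω₀) − ½ = 31.9/9.11 − 0.5 = 3.002 → n = 3.

n = 3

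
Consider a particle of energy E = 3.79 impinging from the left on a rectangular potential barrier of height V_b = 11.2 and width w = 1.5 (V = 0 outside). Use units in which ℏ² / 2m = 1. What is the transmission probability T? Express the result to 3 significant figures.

E < V_b: inside the barrier ψ ∝ e^{±κx} with κ = √(2m(V_b − E))/ℏ = 2.722.
κw = 4.083, sinh(κw) = 29.66.
Matching ψ, ψ′ at both faces gives T = [1 + V_b² sinh²(κw) / (4E(V_b − E))]⁻¹ = 1/983.3 = 0.00102.

T = 0.00102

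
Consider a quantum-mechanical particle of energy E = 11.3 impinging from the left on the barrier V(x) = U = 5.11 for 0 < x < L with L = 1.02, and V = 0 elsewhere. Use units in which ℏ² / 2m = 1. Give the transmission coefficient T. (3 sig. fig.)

Above the barrier the interior wavenumber is k₂ = √(2m(E − U))/ℏ = 2.488, giving phase k₂L = 2.538.
T = [1 + U² sin²(k₂L) / (4E(E − U))]⁻¹ = 1/1.030 = 0.971.

T = 0.971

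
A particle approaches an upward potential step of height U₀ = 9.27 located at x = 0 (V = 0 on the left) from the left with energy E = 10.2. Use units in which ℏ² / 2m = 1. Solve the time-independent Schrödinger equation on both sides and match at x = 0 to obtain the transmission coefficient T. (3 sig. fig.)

On each side the TISE gives plane waves with k = √(2m(E − V))/ℏ: k₁ = √(2·½·10.2) = 3.194, k₂ = √(2·½·0.93) = 0.9644.
Matching ψ and ψ′ at x = 0 gives r = (k₁ − k₂)/(k₁ + k₂), so R = r² = 0.2875 and T = 1 − R = 0.7125.

T = 0.713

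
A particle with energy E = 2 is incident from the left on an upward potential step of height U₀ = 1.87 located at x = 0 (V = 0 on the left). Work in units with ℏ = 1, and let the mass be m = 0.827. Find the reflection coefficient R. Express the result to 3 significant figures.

On each side the TISE gives plane waves with k = √(2m(E − V))/ℏ: k₁ = √(2·0.827·2) = 1.819, k₂ = √(2·0.827·0.13) = 0.4637.
Continuity of ψ and ψ′ at the step yields the reflection amplitude r = (k₁ − k₂)/(k₁ + k₂) = 0.5937; thus R = |r|² = 0.3525, T = 0.6475.

R = 0.352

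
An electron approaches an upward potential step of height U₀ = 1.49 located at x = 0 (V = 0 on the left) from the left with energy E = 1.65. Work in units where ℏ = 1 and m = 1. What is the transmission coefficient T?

The wavenumbers are k₁ = √(2mE)/ℏ = 1.817 on the left and k₂ = √(2m(E − U₀))/ℏ = 0.5657 on the right.
Matching ψ and ψ′ at x = 0 gives r = (k₁ − k₂)/(k₁ + k₂), so R = r² = 0.2757 and T = 1 − R = 0.7243.

T = 0.724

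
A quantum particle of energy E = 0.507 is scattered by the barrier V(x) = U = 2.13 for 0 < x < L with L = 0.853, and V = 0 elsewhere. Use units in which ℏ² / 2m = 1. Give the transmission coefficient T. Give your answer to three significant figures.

T = 0.296

E < U: inside the barrier ψ ∝ e^{±κx} with κ = √(2m(U − E))/ℏ = 1.274.
κL = 1.087, sinh(κL) = 1.314.
The exact tunnelling result is T⁻¹ = 1 + U² sinh²(κL) / [4E(U − E)] = 3.378, so T = 0.296.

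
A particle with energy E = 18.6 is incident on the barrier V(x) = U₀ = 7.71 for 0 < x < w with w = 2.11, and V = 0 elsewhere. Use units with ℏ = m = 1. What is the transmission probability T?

T = 0.988

Above the barrier the interior wavenumber is k₂ = √(2m(E − U₀))/ℏ = 4.667, giving phase k₂w = 9.847.
T = [1 + U₀² sin²(k₂w) / (4E(E − U₀))]⁻¹ = 1/1.012 = 0.988.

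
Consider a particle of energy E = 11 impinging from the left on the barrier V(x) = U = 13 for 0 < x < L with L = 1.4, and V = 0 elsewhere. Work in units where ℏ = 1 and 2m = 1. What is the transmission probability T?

T = 0.0396

Since E < U the interior solution is evanescent with decay constant κ = √(2m(U − E))/ℏ = 1.414.
κL = 1.980, sinh(κL) = 3.552.
Matching ψ, ψ′ at both faces gives T = [1 + U² sinh²(κL) / (4E(U − E))]⁻¹ = 1/25.23 = 0.0396.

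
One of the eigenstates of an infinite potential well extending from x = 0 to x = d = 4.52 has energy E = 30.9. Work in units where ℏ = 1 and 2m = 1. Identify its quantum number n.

n = 8

For an infinite well E_n = n²π²ℏ²/(2md²), so n = (d/πℏ)√(2mE).
n = (4.52/π) × √(2 × 0.5 × 30.9) = 7.998 → n = 8.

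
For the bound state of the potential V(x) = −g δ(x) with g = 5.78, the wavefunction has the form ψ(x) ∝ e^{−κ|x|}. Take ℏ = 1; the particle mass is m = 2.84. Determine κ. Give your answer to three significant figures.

κ = 16.4

Integrate −(ℏ²/2m)ψ'' − gδ(x)ψ = Eψ from −ε to +ε: the ψ'' term gives ψ'(0⁺) − ψ'(0⁻) and the δ term gives −(2mg/ℏ²)ψ(0).
With ψ ∝ e^{−κ|x|} this yields −2κ = −2mg/ℏ², so κ = mg/ℏ² = 16.42.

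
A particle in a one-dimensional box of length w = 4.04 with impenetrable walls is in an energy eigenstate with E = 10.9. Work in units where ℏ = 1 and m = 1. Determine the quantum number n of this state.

n = 6

From E_n = n²π²ℏ²/(2mw²) invert to n = √(2mw²E)/(πℏ).
n = (4.04/π) × √(2 × 1 × 10.9) = 6.004 → n = 6.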